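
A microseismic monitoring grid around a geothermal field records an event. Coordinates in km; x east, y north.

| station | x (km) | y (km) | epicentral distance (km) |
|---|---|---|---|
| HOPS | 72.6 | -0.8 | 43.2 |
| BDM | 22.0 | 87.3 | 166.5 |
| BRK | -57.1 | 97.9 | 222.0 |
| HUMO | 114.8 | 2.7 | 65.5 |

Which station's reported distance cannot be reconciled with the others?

HOPS

Solve using three stations at a time. Using BDM, BRK, HUMO (subtract circle equations pairwise → linear system) gives (x, y) ≈ (98.2, -60.8).
Distances from that point to each station vs reported:
  HOPS: calculated 65.2 vs reported 43.2 → residual 22.0 km
  BDM: calculated 166.6 vs reported 166.5 → residual 0.1 km
  BRK: calculated 222.0 vs reported 222.0 → residual 0.0 km
  HUMO: calculated 65.7 vs reported 65.5 → residual 0.2 km
BDM, BRK, HUMO are mutually consistent (residuals ≈ 0); HOPS is off by 22.0 km.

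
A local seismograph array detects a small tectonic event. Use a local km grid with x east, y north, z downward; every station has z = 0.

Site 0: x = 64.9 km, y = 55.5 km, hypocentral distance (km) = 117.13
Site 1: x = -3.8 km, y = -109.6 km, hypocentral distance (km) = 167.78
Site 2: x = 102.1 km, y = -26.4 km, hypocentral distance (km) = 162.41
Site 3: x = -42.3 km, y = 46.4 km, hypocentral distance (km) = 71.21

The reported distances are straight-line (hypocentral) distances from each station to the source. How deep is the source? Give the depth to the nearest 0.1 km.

69.6 km

Each station gives a sphere (x−x_i)² + (y−y_i)² + z² = d_i² (stations at z=0).
Subtracting the Site 0 sphere from Site 1 and Site 2: z² cancels, leaving linear equations in x and y:
-137.4 x − 330.2 y = -9696.35
74.4 x − 163.8 y = -8828.46
Solving: x ≈ -28.188, y ≈ 41.094 km (keep extra digits for the depth step; rounded: -28.2, 41.1).
Then from the Site 0 sphere: z² = 117.13² − (x − 64.9)² − (y − 55.5)² with x = -28.188, y = 41.094, so z ≈ 69.617 ≈ 69.6 km.
Check against Site 3 (with the unrounded solution): distance 71.23 ≈ 71.21 km. ✓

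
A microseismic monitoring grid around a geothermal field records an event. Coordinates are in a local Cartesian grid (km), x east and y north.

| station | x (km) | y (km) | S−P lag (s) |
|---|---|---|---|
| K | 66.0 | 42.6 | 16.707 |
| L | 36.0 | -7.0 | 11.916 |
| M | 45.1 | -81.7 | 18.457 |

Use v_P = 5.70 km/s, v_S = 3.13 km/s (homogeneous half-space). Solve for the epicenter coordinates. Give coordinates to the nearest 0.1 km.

Distance from S−P lag: d = Δt · v_P v_S / (v_P − v_S) = Δt · (5.70·3.13)/(5.70−3.13) ≈ 6.9420·Δt.
So d_K = 115.98, d_L = 82.72, d_M = 128.13 km.
Circle about each station: (x − 66.0)² + (y − 42.6)² = 115.98²; (x − 36.0)² + (y + 7.0)² = 82.72²; (x − 45.1)² + (y + 81.7)² = 128.13².
Subtracting the K equation from the L and M equations removes the quadratic terms:
-60.0 x − 99.2 y = 1783.00
-41.8 x − 248.6 y = -427.80
Solving the 2×2 system: x ≈ -45.1, y ≈ 9.3 km.

(-45.1, 9.3)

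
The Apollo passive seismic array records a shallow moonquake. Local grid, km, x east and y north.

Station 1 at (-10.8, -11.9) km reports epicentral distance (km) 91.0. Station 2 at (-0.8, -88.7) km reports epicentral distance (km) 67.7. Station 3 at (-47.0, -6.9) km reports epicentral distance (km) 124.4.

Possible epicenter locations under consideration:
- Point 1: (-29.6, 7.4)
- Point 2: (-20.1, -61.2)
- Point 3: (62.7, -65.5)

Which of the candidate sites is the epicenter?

For each candidate, compare |candidate − station| to the reported distance:
Point 1: residuals Station 1 64.1, Station 2 32.6, Station 3 101.9 → max 101.9 km
Point 2: residuals Station 1 40.8, Station 2 34.1, Station 3 63.8 → max 63.8 km
Point 3: residuals Station 1 0.0, Station 2 0.1, Station 3 0.0 → max 0.1 km
Only Point 3 has all residuals ≈ 0.

Point 3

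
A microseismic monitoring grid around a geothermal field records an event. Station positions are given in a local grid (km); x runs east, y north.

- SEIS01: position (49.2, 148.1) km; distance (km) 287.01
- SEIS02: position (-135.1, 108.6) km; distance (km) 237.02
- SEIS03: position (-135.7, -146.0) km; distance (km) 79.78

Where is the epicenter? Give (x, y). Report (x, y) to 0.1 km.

Circle about each station: (x − 49.2)² + (y − 148.1)² = 287.01²; (x + 135.1)² + (y − 108.6)² = 237.02²; (x + 135.7)² + (y + 146.0)² = 79.78².
Subtracting the SEIS01 equation from the SEIS02 and SEIS03 equations removes the quadratic terms:
-368.6 x − 79.0 y = 31887.98
-369.8 x − 588.2 y = 91386.13
Solving the 2×2 system: x ≈ -61.5, y ≈ -116.7 km.

-61.5 km east, -116.7 km north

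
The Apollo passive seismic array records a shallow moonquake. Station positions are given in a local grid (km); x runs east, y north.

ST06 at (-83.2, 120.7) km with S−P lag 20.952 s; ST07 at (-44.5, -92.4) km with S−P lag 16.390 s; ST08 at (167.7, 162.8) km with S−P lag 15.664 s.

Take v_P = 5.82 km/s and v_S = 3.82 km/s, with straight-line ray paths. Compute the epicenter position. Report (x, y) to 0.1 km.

Distance from S−P lag: d = Δt · v_P v_S / (v_P − v_S) = Δt · (5.82·3.82)/(5.82−3.82) ≈ 11.1162·Δt.
So d_ST06 = 232.91, d_ST07 = 182.19, d_ST08 = 174.12 km.
Circle about each station: (x + 83.2)² + (y − 120.7)² = 232.91²; (x + 44.5)² + (y + 92.4)² = 182.19²; (x − 167.7)² + (y − 162.8)² = 174.12².
Subtracting pairs of circle equations eliminates x²+y² and gives linear equations (the radical axes):
77.4 x − 426.2 y = 10081.15
501.8 x + 84.2 y = 57065.69
Solving the 2×2 system: x ≈ 114.2, y ≈ -2.9 km.

x ≈ 114.2 km, y ≈ -2.9 km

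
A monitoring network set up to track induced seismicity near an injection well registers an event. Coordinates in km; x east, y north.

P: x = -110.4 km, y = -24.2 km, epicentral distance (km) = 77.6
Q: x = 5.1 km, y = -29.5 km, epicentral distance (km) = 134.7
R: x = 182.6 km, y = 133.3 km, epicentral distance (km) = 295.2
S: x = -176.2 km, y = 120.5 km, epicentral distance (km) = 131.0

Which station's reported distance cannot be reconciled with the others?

Solve using three stations at a time. Using P, Q, R (subtract circle equations pairwise → linear system) gives (x, y) ≈ (-101.5, 52.9).
Distances from that point to each station vs reported:
  P: calculated 77.7 vs reported 77.6 → residual 0.1 km
  Q: calculated 134.7 vs reported 134.7 → residual 0.0 km
  R: calculated 295.2 vs reported 295.2 → residual 0.0 km
  S: calculated 100.7 vs reported 131.0 → residual 30.3 km
P, Q, R are mutually consistent (residuals ≈ 0); S is off by 30.3 km.

S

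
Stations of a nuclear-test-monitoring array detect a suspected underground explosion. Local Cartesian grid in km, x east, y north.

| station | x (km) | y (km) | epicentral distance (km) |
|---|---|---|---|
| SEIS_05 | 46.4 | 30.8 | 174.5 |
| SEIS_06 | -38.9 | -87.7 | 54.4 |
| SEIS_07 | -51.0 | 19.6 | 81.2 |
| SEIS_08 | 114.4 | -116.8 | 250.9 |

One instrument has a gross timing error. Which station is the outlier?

Solve using three stations at a time. Using SEIS_05, SEIS_07, SEIS_08 (subtract circle equations pairwise → linear system) gives (x, y) ≈ (-119.0, -24.8).
Distances from that point to each station vs reported:
  SEIS_05: calculated 174.5 vs reported 174.5 → residual 0.0 km
  SEIS_06: calculated 101.9 vs reported 54.4 → residual 47.5 km
  SEIS_07: calculated 81.2 vs reported 81.2 → residual 0.0 km
  SEIS_08: calculated 250.9 vs reported 250.9 → residual 0.0 km
SEIS_05, SEIS_07, SEIS_08 are mutually consistent (residuals ≈ 0); SEIS_06 is off by 47.5 km.

SEIS_06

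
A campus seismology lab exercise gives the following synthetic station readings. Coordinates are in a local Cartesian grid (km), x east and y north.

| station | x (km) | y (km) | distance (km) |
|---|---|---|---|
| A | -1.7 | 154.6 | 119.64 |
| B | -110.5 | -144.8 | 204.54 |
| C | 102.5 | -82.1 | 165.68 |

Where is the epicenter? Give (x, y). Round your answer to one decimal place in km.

(-14.1, 35.6)

Circle about each station: (x + 1.7)² + (y − 154.6)² = 119.64²; (x + 110.5)² + (y + 144.8)² = 204.54²; (x − 102.5)² + (y + 82.1)² = 165.68².
Subtracting the A equation from the B and C equations removes the quadratic terms:
-217.6 x − 598.8 y = -18249.64
208.4 x − 473.4 y = -19793.52
Solving the 2×2 system: x ≈ -14.1, y ≈ 35.6 km.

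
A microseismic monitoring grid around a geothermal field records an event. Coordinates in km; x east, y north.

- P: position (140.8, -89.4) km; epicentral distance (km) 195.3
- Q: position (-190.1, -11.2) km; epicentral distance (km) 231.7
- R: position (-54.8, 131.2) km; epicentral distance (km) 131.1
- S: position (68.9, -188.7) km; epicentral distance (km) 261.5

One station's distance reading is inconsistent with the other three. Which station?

Solve using three stations at a time. Using P, Q, S (subtract circle equations pairwise → linear system) gives (x, y) ≈ (27.1, 69.5).
Distances from that point to each station vs reported:
  P: calculated 195.3 vs reported 195.3 → residual 0.0 km
  Q: calculated 231.7 vs reported 231.7 → residual 0.0 km
  R: calculated 102.6 vs reported 131.1 → residual 28.5 km
  S: calculated 261.5 vs reported 261.5 → residual 0.0 km
P, Q, S are mutually consistent (residuals ≈ 0); R is off by 28.5 km.

R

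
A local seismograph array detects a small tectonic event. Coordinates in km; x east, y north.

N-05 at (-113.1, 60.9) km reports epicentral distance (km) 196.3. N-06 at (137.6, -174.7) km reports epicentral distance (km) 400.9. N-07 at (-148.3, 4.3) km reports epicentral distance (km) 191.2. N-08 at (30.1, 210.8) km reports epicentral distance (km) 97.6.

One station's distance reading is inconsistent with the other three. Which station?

N-05

Solve using three stations at a time. Using N-06, N-07, N-08 (subtract circle equations pairwise → linear system) gives (x, y) ≈ (-60.2, 174.0).
Distances from that point to each station vs reported:
  N-05: calculated 124.8 vs reported 196.3 → residual 71.5 km
  N-06: calculated 400.9 vs reported 400.9 → residual 0.0 km
  N-07: calculated 191.2 vs reported 191.2 → residual 0.0 km
  N-08: calculated 97.5 vs reported 97.6 → residual 0.1 km
N-06, N-07, N-08 are mutually consistent (residuals ≈ 0); N-05 is off by 71.5 km.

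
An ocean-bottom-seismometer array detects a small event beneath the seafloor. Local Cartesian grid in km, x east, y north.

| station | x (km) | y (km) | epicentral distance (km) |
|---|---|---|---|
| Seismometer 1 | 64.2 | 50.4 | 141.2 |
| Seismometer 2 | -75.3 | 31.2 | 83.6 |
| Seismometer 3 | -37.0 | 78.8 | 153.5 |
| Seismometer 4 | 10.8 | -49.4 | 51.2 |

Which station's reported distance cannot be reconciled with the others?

Seismometer 3

Solve using three stations at a time. Using Seismometer 1, Seismometer 2, Seismometer 4 (subtract circle equations pairwise → linear system) gives (x, y) ≈ (-40.2, -44.7).
Distances from that point to each station vs reported:
  Seismometer 1: calculated 141.2 vs reported 141.2 → residual 0.0 km
  Seismometer 2: calculated 83.6 vs reported 83.6 → residual 0.0 km
  Seismometer 3: calculated 123.5 vs reported 153.5 → residual 30.0 km
  Seismometer 4: calculated 51.2 vs reported 51.2 → residual 0.0 km
Seismometer 1, Seismometer 2, Seismometer 4 are mutually consistent (residuals ≈ 0); Seismometer 3 is off by 30.0 km.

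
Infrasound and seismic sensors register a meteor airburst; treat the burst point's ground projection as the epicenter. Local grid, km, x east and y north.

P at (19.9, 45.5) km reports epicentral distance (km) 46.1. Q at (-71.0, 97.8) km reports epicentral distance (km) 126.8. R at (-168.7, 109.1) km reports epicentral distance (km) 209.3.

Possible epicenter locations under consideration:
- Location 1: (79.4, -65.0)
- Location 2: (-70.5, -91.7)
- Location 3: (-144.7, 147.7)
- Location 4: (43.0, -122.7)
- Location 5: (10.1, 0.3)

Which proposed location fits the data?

For each candidate, compare |candidate − station| to the reported distance:
Location 1: residuals P 79.4, Q 94.8, R 93.8 → max 94.8 km
Location 2: residuals P 118.2, Q 62.7, R 14.2 → max 118.2 km
Location 3: residuals P 147.6, Q 37.8, R 163.8 → max 163.8 km
Location 4: residuals P 123.7, Q 121.4, R 104.6 → max 123.7 km
Location 5: residuals P 0.2, Q 0.0, R 0.0 → max 0.2 km
Only Location 5 has all residuals ≈ 0.

Location 5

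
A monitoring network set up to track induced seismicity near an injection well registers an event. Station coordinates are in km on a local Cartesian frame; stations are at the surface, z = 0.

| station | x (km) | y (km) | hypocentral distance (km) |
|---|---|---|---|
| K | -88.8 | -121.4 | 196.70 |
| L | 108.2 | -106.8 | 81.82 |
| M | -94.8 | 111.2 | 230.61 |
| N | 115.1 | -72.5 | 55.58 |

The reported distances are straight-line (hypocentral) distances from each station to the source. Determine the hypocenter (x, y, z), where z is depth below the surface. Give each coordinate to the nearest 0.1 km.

x ≈ 84.8 km, y ≈ -31.7 km, depth ≈ 22.5 km

Each station gives a sphere (x−x_i)² + (y−y_i)² + z² = d_i² (stations at z=0).
Subtracting the K sphere from L and M: z² cancels, leaving linear equations in x and y:
394.0 x + 29.2 y = 32486.46
-12.0 x + 465.2 y = -15761.00
Solving: x ≈ 84.802, y ≈ -31.693 km (keep extra digits for the depth step; rounded: 84.8, -31.7).
Then from the K sphere: z² = 196.70² − (x + 88.8)² − (y + 121.4)² with x = 84.802, y = -31.693, so z ≈ 22.492 ≈ 22.5 km.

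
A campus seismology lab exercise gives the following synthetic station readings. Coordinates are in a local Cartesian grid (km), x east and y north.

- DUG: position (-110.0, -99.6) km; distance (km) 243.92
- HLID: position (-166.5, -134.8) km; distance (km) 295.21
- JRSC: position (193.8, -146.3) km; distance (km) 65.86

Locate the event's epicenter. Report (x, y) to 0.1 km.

Circle about each station: (x + 110.0)² + (y + 99.6)² = 243.92²; (x + 166.5)² + (y + 134.8)² = 295.21²; (x − 193.8)² + (y + 146.3)² = 65.86².
Subtracting the DUG equation from the HLID and JRSC equations removes the quadratic terms:
-113.0 x − 70.4 y = -3778.85
607.6 x − 93.4 y = 92101.40
Solving the 2×2 system: x ≈ 128.2, y ≈ -152.1 km.

x ≈ 128.2 km, y ≈ -152.1 km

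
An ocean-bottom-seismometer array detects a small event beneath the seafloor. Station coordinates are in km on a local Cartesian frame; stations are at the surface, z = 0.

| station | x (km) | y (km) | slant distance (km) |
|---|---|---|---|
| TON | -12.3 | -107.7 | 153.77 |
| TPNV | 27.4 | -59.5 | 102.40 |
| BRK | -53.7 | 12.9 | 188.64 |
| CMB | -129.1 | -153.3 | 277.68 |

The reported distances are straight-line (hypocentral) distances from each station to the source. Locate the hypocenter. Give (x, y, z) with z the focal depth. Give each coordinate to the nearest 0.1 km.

Each station gives a sphere (x−x_i)² + (y−y_i)² + z² = d_i² (stations at z=0).
Subtracting the TON sphere from TPNV and BRK: z² cancels, leaving linear equations in x and y:
79.4 x + 96.4 y = 5699.88
-82.8 x + 241.2 y = -20640.32
Solving: x ≈ 124.001, y ≈ -43.006 km (keep extra digits for the depth step; rounded: 124.0, -43.0).
Then from the TON sphere: z² = 153.77² − (x + 12.3)² − (y + 107.7)² with x = 124.001, y = -43.006, so z ≈ 29.697 ≈ 29.7 km.

(124.0, -43.0, 29.7)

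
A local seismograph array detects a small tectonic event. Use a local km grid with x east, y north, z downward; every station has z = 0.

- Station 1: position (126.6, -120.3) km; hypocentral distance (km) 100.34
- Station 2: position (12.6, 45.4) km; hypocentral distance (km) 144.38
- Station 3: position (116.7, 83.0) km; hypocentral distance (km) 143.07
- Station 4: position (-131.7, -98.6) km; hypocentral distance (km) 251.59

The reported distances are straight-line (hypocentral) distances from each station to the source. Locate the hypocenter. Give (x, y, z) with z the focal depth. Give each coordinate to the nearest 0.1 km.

Each station gives a sphere (x−x_i)² + (y−y_i)² + z² = d_i² (stations at z=0).
Subtracting the Station 1 sphere from Station 2 and Station 3: z² cancels, leaving linear equations in x and y:
-228.0 x + 331.4 y = -39057.20
-19.8 x + 406.6 y = -20392.67
Solving: x ≈ 105.900, y ≈ -44.997 km (keep extra digits for the depth step; rounded: 105.9, -45.0).
Then from the Station 1 sphere: z² = 100.34² − (x − 126.6)² − (y + 120.3)² with x = 105.900, y = -44.997, so z ≈ 63.001 ≈ 63.0 km.
Check against Station 4 (with the unrounded solution): distance 251.59 ≈ 251.59 km. ✓

x ≈ 105.9 km, y ≈ -45.0 km, depth ≈ 63.0 km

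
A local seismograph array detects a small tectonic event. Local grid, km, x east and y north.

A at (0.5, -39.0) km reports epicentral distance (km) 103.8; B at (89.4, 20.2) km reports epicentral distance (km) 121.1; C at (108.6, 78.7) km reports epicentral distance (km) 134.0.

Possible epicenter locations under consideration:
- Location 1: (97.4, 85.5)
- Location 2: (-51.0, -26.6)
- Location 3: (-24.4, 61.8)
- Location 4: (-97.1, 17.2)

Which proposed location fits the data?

Location 3

For each candidate, compare |candidate − station| to the reported distance:
Location 1: residuals A 54.0, B 55.3, C 120.9 → max 120.9 km
Location 2: residuals A 50.8, B 26.9, C 57.2 → max 57.2 km
Location 3: residuals A 0.0, B 0.1, C 0.1 → max 0.1 km
Location 4: residuals A 8.8, B 65.4, C 80.7 → max 80.7 km
Only Location 3 has all residuals ≈ 0.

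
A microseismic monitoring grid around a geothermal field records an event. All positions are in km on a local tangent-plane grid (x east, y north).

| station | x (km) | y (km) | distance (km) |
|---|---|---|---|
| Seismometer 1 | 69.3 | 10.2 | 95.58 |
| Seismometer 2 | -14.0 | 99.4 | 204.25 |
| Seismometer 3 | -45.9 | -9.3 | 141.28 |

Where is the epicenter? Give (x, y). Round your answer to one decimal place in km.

x ≈ 73.2 km, y ≈ -85.3 km

Circle about each station: (x − 69.3)² + (y − 10.2)² = 95.58²; (x + 14.0)² + (y − 99.4)² = 204.25²; (x + 45.9)² + (y + 9.3)² = 141.28².
Subtracting the Seismometer 1 equation from the Seismometer 2 and Seismometer 3 equations removes the quadratic terms:
-166.6 x + 178.4 y = -27412.70
-230.4 x − 39.0 y = -13537.73
Solving the 2×2 system: x ≈ 73.2, y ≈ -85.3 km.
Check against Seismometer 1 (with the unrounded x, y): √((x − 69.3)²+(y − 10.2)²) = 95.58 ≈ 95.58 km. ✓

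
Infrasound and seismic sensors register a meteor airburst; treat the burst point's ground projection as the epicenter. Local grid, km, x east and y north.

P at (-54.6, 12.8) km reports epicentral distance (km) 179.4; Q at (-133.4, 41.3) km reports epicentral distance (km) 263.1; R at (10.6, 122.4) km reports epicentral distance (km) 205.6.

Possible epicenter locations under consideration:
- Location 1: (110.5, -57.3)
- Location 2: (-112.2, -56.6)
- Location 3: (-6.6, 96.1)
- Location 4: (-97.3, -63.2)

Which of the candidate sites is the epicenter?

For each candidate, compare |candidate − station| to the reported distance:
Location 1: residuals P 0.0, Q 0.0, R 0.0 → max 0.0 km
Location 2: residuals P 89.2, Q 162.9, R 11.5 → max 162.9 km
Location 3: residuals P 83.3, Q 125.0, R 174.2 → max 174.2 km
Location 4: residuals P 92.2, Q 152.5, R 9.1 → max 152.5 km
Only Location 1 has all residuals ≈ 0.

Location 1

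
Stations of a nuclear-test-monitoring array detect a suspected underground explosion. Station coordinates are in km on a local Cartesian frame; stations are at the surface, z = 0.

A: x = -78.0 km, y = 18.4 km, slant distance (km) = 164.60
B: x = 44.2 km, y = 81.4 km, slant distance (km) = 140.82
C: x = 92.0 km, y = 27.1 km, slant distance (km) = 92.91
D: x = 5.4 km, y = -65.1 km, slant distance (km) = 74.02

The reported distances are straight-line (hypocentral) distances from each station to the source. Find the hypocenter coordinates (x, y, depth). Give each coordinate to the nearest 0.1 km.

x ≈ 65.1 km, y ≈ -51.5 km, depth ≈ 41.6 km

Each station gives a sphere (x−x_i)² + (y−y_i)² + z² = d_i² (stations at z=0).
Subtracting the A sphere from B and C: z² cancels, leaving linear equations in x and y:
244.4 x + 126.0 y = 9419.93
340.0 x + 17.4 y = 21236.74
Solving: x ≈ 65.097, y ≈ -51.506 km (keep extra digits for the depth step; rounded: 65.1, -51.5).
Then from the A sphere: z² = 164.60² − (x + 78.0)² − (y − 18.4)² with x = 65.097, y = -51.506, so z ≈ 41.588 ≈ 41.6 km.
Check against D (with the unrounded solution): distance 74.01 ≈ 74.02 km. ✓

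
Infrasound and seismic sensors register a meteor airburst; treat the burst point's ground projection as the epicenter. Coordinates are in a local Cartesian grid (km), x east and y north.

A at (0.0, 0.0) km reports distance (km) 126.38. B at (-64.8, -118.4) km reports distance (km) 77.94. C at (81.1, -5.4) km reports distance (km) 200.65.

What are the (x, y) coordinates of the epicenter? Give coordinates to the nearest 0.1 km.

x ≈ -112.8 km, y ≈ -57.0 km

Circle about each station: x² + y² = 126.38²; (x + 64.8)² + (y + 118.4)² = 77.94²; (x − 81.1)² + (y + 5.4)² = 200.65².
Subtracting the A equation from the B and C equations removes the quadratic terms:
-129.6 x − 236.8 y = 28114.86
162.2 x − 10.8 y = -17682.15
Solving the 2×2 system: x ≈ -112.8, y ≈ -57.0 km.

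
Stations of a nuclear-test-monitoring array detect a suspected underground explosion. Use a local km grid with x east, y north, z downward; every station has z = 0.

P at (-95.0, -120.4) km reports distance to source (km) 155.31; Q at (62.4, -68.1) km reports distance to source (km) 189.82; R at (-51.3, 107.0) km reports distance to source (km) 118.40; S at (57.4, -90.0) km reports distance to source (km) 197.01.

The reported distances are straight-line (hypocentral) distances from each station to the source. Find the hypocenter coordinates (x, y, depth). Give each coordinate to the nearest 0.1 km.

x ≈ -91.8 km, y ≈ 19.1 km, depth ≈ 68.2 km

Each station gives a sphere (x−x_i)² + (y−y_i)² + z² = d_i² (stations at z=0).
Subtracting the P sphere from Q and R: z² cancels, leaving linear equations in x and y:
314.8 x + 104.6 y = -26900.23
87.4 x + 454.8 y = 662.17
Solving: x ≈ -91.797, y ≈ 19.097 km (keep extra digits for the depth step; rounded: -91.8, 19.1).
Then from the P sphere: z² = 155.31² − (x + 95.0)² − (y + 120.4)² with x = -91.797, y = 19.097, so z ≈ 68.202 ≈ 68.2 km.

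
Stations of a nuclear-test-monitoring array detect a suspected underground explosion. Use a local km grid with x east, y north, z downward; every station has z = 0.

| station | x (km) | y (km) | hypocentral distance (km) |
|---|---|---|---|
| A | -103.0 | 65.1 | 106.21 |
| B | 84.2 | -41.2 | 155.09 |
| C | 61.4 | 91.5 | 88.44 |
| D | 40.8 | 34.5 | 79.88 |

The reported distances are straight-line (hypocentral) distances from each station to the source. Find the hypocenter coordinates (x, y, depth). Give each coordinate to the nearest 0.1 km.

Each station gives a sphere (x−x_i)² + (y−y_i)² + z² = d_i² (stations at z=0).
Subtracting the A sphere from B and C: z² cancels, leaving linear equations in x and y:
374.4 x − 212.6 y = -18832.27
328.8 x + 52.8 y = 754.13
Solving: x ≈ -9.301, y ≈ 72.202 km (keep extra digits for the depth step; rounded: -9.3, 72.2).
Then from the A sphere: z² = 106.21² − (x + 103.0)² − (y − 65.1)² with x = -9.301, y = 72.202, so z ≈ 49.504 ≈ 49.5 km.
Check against D (with the unrounded solution): distance 79.89 ≈ 79.88 km. ✓

x ≈ -9.3 km, y ≈ 72.2 km, depth ≈ 49.5 km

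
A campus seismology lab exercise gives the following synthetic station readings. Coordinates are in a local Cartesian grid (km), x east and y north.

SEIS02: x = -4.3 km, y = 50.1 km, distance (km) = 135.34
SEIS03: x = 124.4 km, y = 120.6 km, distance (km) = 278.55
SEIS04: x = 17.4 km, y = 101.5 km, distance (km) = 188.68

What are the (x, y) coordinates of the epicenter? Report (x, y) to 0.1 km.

Circle about each station: (x + 4.3)² + (y − 50.1)² = 135.34²; (x − 124.4)² + (y − 120.6)² = 278.55²; (x − 17.4)² + (y − 101.5)² = 188.68².
Subtracting the SEIS02 equation from the SEIS03 and SEIS04 equations removes the quadratic terms:
257.4 x + 141.0 y = -31781.97
43.4 x + 102.8 y = -9206.72
Solving the 2×2 system: x ≈ -96.8, y ≈ -48.7 km.

x ≈ -96.8 km, y ≈ -48.7 km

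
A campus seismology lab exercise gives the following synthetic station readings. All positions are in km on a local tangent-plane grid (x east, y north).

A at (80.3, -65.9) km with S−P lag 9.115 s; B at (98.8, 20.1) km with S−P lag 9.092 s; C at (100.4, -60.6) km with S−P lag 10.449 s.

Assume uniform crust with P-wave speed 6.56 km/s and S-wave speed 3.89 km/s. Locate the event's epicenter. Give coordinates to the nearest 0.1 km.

Distance from S−P lag: d = Δt · v_P v_S / (v_P − v_S) = Δt · (6.56·3.89)/(6.56−3.89) ≈ 9.5575·Δt.
So d_A = 87.12, d_B = 86.90, d_C = 99.87 km.
Circle about each station: (x − 80.3)² + (y + 65.9)² = 87.12²; (x − 98.8)² + (y − 20.1)² = 86.90²; (x − 100.4)² + (y + 60.6)² = 99.87².
Subtracting the A equation from the B and C equations removes the quadratic terms:
37.0 x + 172.0 y = -587.17
40.2 x + 10.6 y = 577.50
Solving the 2×2 system: x ≈ 16.2, y ≈ -6.9 km.
Check against A (with the unrounded x, y): √((x − 80.3)²+(y + 65.9)²) = 87.13 ≈ 87.12 km. ✓

(16.2, -6.9)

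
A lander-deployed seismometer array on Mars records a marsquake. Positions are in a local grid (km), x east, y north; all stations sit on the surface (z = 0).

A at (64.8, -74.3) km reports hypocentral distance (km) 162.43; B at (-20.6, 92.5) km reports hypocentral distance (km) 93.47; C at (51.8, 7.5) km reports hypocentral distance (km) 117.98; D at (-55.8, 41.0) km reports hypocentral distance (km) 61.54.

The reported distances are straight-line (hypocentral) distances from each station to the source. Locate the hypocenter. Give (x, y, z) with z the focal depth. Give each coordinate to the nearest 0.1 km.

x ≈ -48.6 km, y ≈ 25.8 km, depth ≈ 59.2 km

Each station gives a sphere (x−x_i)² + (y−y_i)² + z² = d_i² (stations at z=0).
Subtracting the A sphere from B and C: z² cancels, leaving linear equations in x and y:
-170.8 x + 333.6 y = 16907.94
-26.0 x + 163.6 y = 5484.18
Solving: x ≈ -48.607, y ≈ 25.797 km (keep extra digits for the depth step; rounded: -48.6, 25.8).
Then from the A sphere: z² = 162.43² − (x − 64.8)² − (y + 74.3)² with x = -48.607, y = 25.797, so z ≈ 59.186 ≈ 59.2 km.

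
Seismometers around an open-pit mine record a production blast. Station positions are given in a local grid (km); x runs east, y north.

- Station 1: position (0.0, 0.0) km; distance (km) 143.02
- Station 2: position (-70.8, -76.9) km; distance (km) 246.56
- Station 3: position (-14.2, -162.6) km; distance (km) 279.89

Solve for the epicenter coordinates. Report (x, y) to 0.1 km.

x ≈ 114.2 km, y ≈ 86.1 km

Circle about each station: x² + y² = 143.02²; (x + 70.8)² + (y + 76.9)² = 246.56²; (x + 14.2)² + (y + 162.6)² = 279.89².
Subtracting the Station 1 equation from the Station 2 and Station 3 equations removes the quadratic terms:
-141.6 x − 153.8 y = -29410.86
-28.4 x − 325.2 y = -31243.29
Solving the 2×2 system: x ≈ 114.2, y ≈ 86.1 km.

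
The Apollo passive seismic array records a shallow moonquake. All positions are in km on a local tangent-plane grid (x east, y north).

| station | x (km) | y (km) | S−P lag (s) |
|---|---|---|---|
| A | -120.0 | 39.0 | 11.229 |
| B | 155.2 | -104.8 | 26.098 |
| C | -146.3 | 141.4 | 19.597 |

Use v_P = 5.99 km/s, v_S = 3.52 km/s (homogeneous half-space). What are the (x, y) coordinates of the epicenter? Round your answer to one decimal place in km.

Distance from S−P lag: d = Δt · v_P v_S / (v_P − v_S) = Δt · (5.99·3.52)/(5.99−3.52) ≈ 8.5364·Δt.
So d_A = 95.85, d_B = 222.78, d_C = 167.29 km.
Circle about each station: (x + 120.0)² + (y − 39.0)² = 95.85²; (x − 155.2)² + (y + 104.8)² = 222.78²; (x + 146.3)² + (y − 141.4)² = 167.29².
Subtracting the A equation from the B and C equations removes the quadratic terms:
550.4 x − 287.6 y = -21294.63
-52.6 x + 204.8 y = 6677.93
Solving the 2×2 system: x ≈ -25.0, y ≈ 26.2 km.

-25.0 km east, 26.2 km north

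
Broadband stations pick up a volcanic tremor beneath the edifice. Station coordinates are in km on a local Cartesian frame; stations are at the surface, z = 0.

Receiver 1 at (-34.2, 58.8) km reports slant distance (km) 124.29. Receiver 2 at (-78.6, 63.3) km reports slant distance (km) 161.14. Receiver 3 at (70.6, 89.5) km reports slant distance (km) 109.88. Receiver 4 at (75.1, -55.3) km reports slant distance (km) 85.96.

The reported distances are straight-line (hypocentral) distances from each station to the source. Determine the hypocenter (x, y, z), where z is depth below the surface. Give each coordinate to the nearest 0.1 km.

(55.9, 0.4, 62.6)

Each station gives a sphere (x−x_i)² + (y−y_i)² + z² = d_i² (stations at z=0).
Subtracting the Receiver 1 sphere from Receiver 2 and Receiver 3: z² cancels, leaving linear equations in x and y:
-88.8 x + 9.0 y = -4960.33
209.6 x + 61.4 y = 11741.92
Solving: x ≈ 55.901, y ≈ 0.409 km (keep extra digits for the depth step; rounded: 55.9, 0.4).
Then from the Receiver 1 sphere: z² = 124.29² − (x + 34.2)² − (y − 58.8)² with x = 55.901, y = 0.409, so z ≈ 62.612 ≈ 62.6 km.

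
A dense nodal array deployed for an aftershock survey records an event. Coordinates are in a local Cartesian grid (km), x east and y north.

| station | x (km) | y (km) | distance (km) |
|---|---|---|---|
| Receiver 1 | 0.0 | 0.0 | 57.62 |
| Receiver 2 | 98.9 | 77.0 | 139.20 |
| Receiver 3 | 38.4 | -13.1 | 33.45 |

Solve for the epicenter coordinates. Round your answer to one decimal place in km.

x ≈ 34.3 km, y ≈ -46.3 km

Circle about each station: x² + y² = 57.62²; (x − 98.9)² + (y − 77.0)² = 139.20²; (x − 38.4)² + (y + 13.1)² = 33.45².
Subtracting pairs of circle equations eliminates x²+y² and gives linear equations (the radical axes):
197.8 x + 154.0 y = -346.37
76.8 x − 26.2 y = 3847.33
Solving the 2×2 system: x ≈ 34.3, y ≈ -46.3 km.
Check against Receiver 1 (with the unrounded x, y): √(x²+y²) = 57.62 ≈ 57.62 km. ✓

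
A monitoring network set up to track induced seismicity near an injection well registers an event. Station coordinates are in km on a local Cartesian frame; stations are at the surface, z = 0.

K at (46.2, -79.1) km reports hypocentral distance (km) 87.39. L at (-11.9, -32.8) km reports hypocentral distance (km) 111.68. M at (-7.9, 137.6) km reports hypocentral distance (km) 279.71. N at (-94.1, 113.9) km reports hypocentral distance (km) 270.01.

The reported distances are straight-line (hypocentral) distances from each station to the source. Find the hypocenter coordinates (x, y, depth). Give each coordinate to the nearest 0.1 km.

(-8.7, -140.6, 29.0)

Each station gives a sphere (x−x_i)² + (y−y_i)² + z² = d_i² (stations at z=0).
Subtracting the K sphere from L and M: z² cancels, leaving linear equations in x and y:
-116.2 x + 92.6 y = -12009.21
-108.2 x + 433.4 y = -59995.75
Solving: x ≈ -8.696, y ≈ -140.601 km (keep extra digits for the depth step; rounded: -8.7, -140.6).
Then from the K sphere: z² = 87.39² − (x − 46.2)² − (y + 79.1)² with x = -8.696, y = -140.601, so z ≈ 29.001 ≈ 29.0 km.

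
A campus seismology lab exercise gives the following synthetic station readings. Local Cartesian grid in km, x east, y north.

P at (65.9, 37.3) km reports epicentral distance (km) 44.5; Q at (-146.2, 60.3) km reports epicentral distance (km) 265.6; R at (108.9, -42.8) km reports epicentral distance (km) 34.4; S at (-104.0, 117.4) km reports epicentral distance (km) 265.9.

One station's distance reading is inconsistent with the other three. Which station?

Solve using three stations at a time. Using Q, R, S (subtract circle equations pairwise → linear system) gives (x, y) ≈ (86.0, -68.6).
Distances from that point to each station vs reported:
  P: calculated 107.8 vs reported 44.5 → residual 63.3 km
  Q: calculated 265.6 vs reported 265.6 → residual 0.0 km
  R: calculated 34.5 vs reported 34.4 → residual 0.1 km
  S: calculated 265.9 vs reported 265.9 → residual 0.0 km
Q, R, S are mutually consistent (residuals ≈ 0); P is off by 63.3 km.

P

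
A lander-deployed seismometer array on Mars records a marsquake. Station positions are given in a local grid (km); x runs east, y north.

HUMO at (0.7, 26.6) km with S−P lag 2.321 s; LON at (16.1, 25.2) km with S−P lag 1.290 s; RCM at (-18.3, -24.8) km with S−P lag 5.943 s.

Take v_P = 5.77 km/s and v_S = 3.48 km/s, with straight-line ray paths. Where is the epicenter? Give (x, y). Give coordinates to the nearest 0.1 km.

(16.6, 13.9)

Distance from S−P lag: d = Δt · v_P v_S / (v_P − v_S) = Δt · (5.77·3.48)/(5.77−3.48) ≈ 8.7684·Δt.
So d_HUMO = 20.35, d_LON = 11.31, d_RCM = 52.11 km.
Circle about each station: (x − 0.7)² + (y − 26.6)² = 20.35²; (x − 16.1)² + (y − 25.2)² = 11.31²; (x + 18.3)² + (y + 24.8)² = 52.11².
Subtracting the HUMO equation from the LON and RCM equations removes the quadratic terms:
30.8 x − 2.8 y = 472.41
-38.0 x − 102.8 y = -2059.45
Solving the 2×2 system: x ≈ 16.6, y ≈ 13.9 km.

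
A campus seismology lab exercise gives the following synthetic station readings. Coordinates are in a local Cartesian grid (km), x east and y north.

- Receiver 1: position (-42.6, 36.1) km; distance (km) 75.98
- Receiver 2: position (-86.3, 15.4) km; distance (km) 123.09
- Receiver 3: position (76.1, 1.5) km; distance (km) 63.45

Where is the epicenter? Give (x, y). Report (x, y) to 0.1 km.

(32.5, 47.6)

Circle about each station: (x + 42.6)² + (y − 36.1)² = 75.98²; (x + 86.3)² + (y − 15.4)² = 123.09²; (x − 76.1)² + (y − 1.5)² = 63.45².
Subtracting the Receiver 1 equation from the Receiver 2 and Receiver 3 equations removes the quadratic terms:
-87.4 x − 41.4 y = -4811.31
237.4 x − 69.2 y = 4422.55
Solving the 2×2 system: x ≈ 32.5, y ≈ 47.6 km.
Check against Receiver 1 (with the unrounded x, y): √((x + 42.6)²+(y − 36.1)²) = 75.98 ≈ 75.98 km. ✓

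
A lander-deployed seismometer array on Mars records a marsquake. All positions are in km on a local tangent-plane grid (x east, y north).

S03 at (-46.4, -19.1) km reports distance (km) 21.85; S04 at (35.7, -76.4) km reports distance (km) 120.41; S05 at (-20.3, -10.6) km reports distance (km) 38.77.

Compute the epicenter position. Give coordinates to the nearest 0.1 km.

-57.7 km east, -0.4 km north

Circle about each station: (x + 46.4)² + (y + 19.1)² = 21.85²; (x − 35.7)² + (y + 76.4)² = 120.41²; (x + 20.3)² + (y + 10.6)² = 38.77².
Subtracting the S03 equation from the S04 and S05 equations removes the quadratic terms:
164.2 x − 114.6 y = -9427.47
52.2 x + 17.0 y = -3019.01
Solving the 2×2 system: x ≈ -57.7, y ≈ -0.4 km.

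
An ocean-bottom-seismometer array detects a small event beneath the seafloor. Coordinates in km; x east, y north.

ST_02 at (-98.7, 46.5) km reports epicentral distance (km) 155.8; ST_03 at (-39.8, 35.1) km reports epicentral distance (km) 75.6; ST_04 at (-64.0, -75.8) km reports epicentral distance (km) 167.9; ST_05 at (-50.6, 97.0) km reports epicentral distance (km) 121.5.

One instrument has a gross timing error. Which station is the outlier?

Solve using three stations at a time. Using ST_02, ST_04, ST_05 (subtract circle equations pairwise → linear system) gives (x, y) ≈ (56.9, 40.6).
Distances from that point to each station vs reported:
  ST_02: calculated 155.7 vs reported 155.8 → residual 0.1 km
  ST_03: calculated 96.9 vs reported 75.6 → residual 21.3 km
  ST_04: calculated 167.8 vs reported 167.9 → residual 0.1 km
  ST_05: calculated 121.4 vs reported 121.5 → residual 0.1 km
ST_02, ST_04, ST_05 are mutually consistent (residuals ≈ 0); ST_03 is off by 21.3 km.

ST_03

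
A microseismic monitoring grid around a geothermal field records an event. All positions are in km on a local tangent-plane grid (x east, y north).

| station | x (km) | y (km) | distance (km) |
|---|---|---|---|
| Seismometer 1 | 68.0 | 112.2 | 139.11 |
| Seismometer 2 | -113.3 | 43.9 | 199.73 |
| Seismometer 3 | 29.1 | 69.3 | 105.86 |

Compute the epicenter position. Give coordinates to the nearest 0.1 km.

Circle about each station: (x − 68.0)² + (y − 112.2)² = 139.11²; (x + 113.3)² + (y − 43.9)² = 199.73²; (x − 29.1)² + (y − 69.3)² = 105.86².
Subtracting pairs of circle equations eliminates x²+y² and gives linear equations (the radical axes):
-362.6 x − 136.6 y = -22989.22
-77.8 x − 85.8 y = -3418.29
Solving the 2×2 system: x ≈ 73.5, y ≈ -26.8 km.

73.5 km east, -26.8 km north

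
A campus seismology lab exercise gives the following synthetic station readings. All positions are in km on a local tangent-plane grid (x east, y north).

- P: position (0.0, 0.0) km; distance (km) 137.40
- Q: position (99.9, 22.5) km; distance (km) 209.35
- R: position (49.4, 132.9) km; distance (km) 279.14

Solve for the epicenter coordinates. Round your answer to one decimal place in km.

Circle about each station: x² + y² = 137.40²; (x − 99.9)² + (y − 22.5)² = 209.35²; (x − 49.4)² + (y − 132.9)² = 279.14².
Subtracting pairs of circle equations eliminates x²+y² and gives linear equations (the radical axes):
199.8 x + 45.0 y = -14462.40
98.8 x + 265.8 y = -38937.61
Solving the 2×2 system: x ≈ -43.0, y ≈ -130.5 km.

(-43.0, -130.5)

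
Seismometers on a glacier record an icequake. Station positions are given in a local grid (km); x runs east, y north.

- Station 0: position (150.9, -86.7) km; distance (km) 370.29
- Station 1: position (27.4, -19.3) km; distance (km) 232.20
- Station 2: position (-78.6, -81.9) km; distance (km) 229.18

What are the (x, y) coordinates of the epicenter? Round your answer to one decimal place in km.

x ≈ -143.5 km, y ≈ 137.9 km

Circle about each station: (x − 150.9)² + (y + 86.7)² = 370.29²; (x − 27.4)² + (y + 19.3)² = 232.20²; (x + 78.6)² + (y + 81.9)² = 229.18².
Subtracting pairs of circle equations eliminates x²+y² and gives linear equations (the radical axes):
-247.0 x + 134.8 y = 54033.39
-459.0 x + 9.6 y = 67189.08
Solving the 2×2 system: x ≈ -143.5, y ≈ 137.9 km.
Check against Station 0 (with the unrounded x, y): √((x − 150.9)²+(y + 86.7)²) = 370.29 ≈ 370.29 km. ✓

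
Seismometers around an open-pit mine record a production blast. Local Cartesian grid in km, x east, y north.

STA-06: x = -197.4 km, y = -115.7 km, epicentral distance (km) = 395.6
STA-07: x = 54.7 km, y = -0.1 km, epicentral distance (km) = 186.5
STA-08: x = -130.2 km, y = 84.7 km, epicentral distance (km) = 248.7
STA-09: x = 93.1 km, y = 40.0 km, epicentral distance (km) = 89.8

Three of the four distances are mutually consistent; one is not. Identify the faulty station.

STA-07

Solve using three stations at a time. Using STA-06, STA-08, STA-09 (subtract circle equations pairwise → linear system) gives (x, y) ≈ (114.9, 127.2).
Distances from that point to each station vs reported:
  STA-06: calculated 395.6 vs reported 395.6 → residual 0.0 km
  STA-07: calculated 140.8 vs reported 186.5 → residual 45.7 km
  STA-08: calculated 248.7 vs reported 248.7 → residual 0.0 km
  STA-09: calculated 89.9 vs reported 89.8 → residual 0.1 km
STA-06, STA-08, STA-09 are mutually consistent (residuals ≈ 0); STA-07 is off by 45.7 km.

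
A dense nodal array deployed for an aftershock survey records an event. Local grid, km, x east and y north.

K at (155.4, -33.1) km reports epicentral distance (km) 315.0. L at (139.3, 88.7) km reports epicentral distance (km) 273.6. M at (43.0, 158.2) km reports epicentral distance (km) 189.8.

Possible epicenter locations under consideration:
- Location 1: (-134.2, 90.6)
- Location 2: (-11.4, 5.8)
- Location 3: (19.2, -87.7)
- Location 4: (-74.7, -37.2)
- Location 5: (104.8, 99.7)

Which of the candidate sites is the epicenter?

Location 1

For each candidate, compare |candidate − station| to the reported distance:
Location 1: residuals K 0.1, L 0.1, M 0.1 → max 0.1 km
Location 2: residuals K 143.7, L 101.6, M 28.0 → max 143.7 km
Location 3: residuals K 168.3, L 60.2, M 57.2 → max 168.3 km
Location 4: residuals K 84.9, L 25.3, M 38.3 → max 84.9 km
Location 5: residuals K 172.9, L 237.4, M 104.7 → max 237.4 km
Only Location 1 has all residuals ≈ 0.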